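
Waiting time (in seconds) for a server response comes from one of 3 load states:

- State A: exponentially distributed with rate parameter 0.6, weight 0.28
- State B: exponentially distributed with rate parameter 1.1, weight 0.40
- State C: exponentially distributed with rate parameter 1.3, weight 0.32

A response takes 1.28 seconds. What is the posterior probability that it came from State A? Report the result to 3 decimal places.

P(component k | x) = P(Z=k)·f_k(x) / marginal(x), where marginal(x) = Σ_j P(Z=j)·f_j(x).
Evaluate each component's likelihood at the observed value:
  f_A = 0.6·e^(−0.6·1.28) = 0.6·e^(−0.7680) = 0.278364
  f_B = 1.1·e^(−1.1·1.28) = 1.1·e^(−1.4080) = 0.269095
  f_C = 1.3·e^(−1.3·1.28) = 1.3·e^(−1.6640) = 0.246194
Unnormalised posteriors:
  P(Z=A)·f_A = 0.28 × 0.278364 = 0.0779419
  P(Z=B)·f_B = 0.40 × 0.269095 = 0.107638
  P(Z=C)·f_C = 0.32 × 0.246194 = 0.0787821
Evidence: 0.0779419 + 0.107638 + 0.0787821 = 0.264362
So the posterior for State A is 0.0779419 / 0.264362 ≈ 0.295.

0.295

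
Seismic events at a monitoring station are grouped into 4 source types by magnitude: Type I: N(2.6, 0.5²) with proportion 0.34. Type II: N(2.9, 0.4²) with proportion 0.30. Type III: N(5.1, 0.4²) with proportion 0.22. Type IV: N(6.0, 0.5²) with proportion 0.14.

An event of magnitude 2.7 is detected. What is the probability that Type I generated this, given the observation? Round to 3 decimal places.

By Bayes' theorem, P(k | x) = w_k f_k(x) / Σ_j w_j f_j(x).
Component likelihoods at x = 2.7:
  f_I = 0.782085
  f_II = 0.880163
  f_III = 1.51897e-08
  f_IV = 2.77336e-10
Multiply by the mixture weights:
  w_I·f_I = 0.34 × 0.782085 = 0.265909
  w_II·f_II = 0.30 × 0.880163 = 0.264049
  w_III·f_III = 0.22 × 1.51897e-08 = 3.34174e-09
  w_IV·f_IV = 0.14 × 2.77336e-10 = 3.8827e-11
Denominator: 0.265909 + 0.264049 + 3.34174e-09 + 3.8827e-11 = 0.529958
P(Type I | x) ≈ 0.502

0.502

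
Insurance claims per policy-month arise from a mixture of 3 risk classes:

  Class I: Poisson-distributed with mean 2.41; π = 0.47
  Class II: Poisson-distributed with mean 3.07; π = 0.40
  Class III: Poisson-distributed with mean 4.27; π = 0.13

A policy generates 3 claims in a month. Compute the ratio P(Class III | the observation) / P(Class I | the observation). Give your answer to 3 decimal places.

0.239

Posterior odds = (π_i f_i(x)) / (π_j f_j(x)); the normalising sum cancels.
Poisson probabilities:
  p_I = e^(−2.41)·2.41^3/3! = 0.209532
  p_II = e^(−3.07)·3.07^3/3! = 0.223862
  p_III = e^(−4.27)·4.27^3/3! = 0.181424
0.0235851 / 0.09848 ≈ 0.239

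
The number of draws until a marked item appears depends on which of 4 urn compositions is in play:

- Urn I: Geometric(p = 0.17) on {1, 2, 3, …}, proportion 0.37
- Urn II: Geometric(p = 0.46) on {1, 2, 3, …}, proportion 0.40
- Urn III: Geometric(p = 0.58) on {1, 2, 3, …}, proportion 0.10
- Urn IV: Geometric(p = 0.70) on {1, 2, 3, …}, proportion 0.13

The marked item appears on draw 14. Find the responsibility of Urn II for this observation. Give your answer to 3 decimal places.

Posterior ∝ prior × likelihood, so P(k | x) ∝ π_k f_k(x); normalise over all components.
Component likelihoods at x = 14:
  f_I = 0.17·(1−0.17)^13 = 0.17·0.0887187 = 0.0150822
  f_II = 0.46·(1−0.46)^13 = 0.46·0.000331985 = 0.000152713
  f_III = 0.58·(1−0.58)^13 = 0.58·1.26544e-05 = 7.33954e-06
  f_IV = 0.70·(1−0.70)^13 = 0.70·1.59432e-07 = 1.11603e-07
Weight by the priors:
  π_I·f_I = 0.37 × 0.0150822 = 0.00558041
  π_II·f_II = 0.40 × 0.000152713 = 6.10853e-05
  π_III·f_III = 0.10 × 7.33954e-06 = 7.33954e-07
  π_IV·f_IV = 0.13 × 1.11603e-07 = 1.45083e-08
Evidence: 0.00558041 + 6.10853e-05 + 7.33954e-07 + 1.45083e-08 = 0.00564224
P(Urn II | x) = 6.10853e-05 / 0.00564224 ≈ 0.011

0.011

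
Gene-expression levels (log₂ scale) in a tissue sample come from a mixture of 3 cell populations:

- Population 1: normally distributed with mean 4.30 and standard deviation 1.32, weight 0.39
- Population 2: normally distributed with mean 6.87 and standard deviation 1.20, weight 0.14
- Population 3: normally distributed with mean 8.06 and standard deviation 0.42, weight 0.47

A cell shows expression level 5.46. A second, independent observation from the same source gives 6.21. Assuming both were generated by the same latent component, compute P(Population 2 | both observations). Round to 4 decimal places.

0.4397

By Bayes' theorem, P(k | x) = P(Z=k) f_k(x) / Σ_j P(Z=j) f_j(x).
Since both observations come from the same component, the likelihood for component k is f_k(x₁)·f_k(x₂).
  L_1 = [(1/(1.32·√(2π)))·exp(−(5.46−4.30)²/(2·1.32²)) = 0.302229·exp(-0.38613) = 0.205419] × [0.106094] = 0.0217937
  L_2 = [(1/(1.20·√(2π)))·exp(−(5.46−6.87)²/(2·1.20²)) = 0.332452·exp(-0.69031) = 0.166698] × [0.285787] = 0.04764
  L_3 = [(1/(0.42·√(2π)))·exp(−(5.46−8.06)²/(2·0.42²)) = 0.949863·exp(-19.16100) = 4.53049e-09] × [5.81548e-05] = 2.6347e-13
Multiply by the mixture weights:
  P(Z=1)·L_1 = 0.39 × 0.0217937 = 0.00849954
  P(Z=2)·L_2 = 0.14 × 0.04764 = 0.0066696
  P(Z=3)·L_3 = 0.47 × 2.6347e-13 = 1.23831e-13
Evidence: 0.00849954 + 0.0066696 + 1.23831e-13 = 0.0151691
Responsibility of Population 2: 0.0066696 / 0.0151691 ≈ 0.4397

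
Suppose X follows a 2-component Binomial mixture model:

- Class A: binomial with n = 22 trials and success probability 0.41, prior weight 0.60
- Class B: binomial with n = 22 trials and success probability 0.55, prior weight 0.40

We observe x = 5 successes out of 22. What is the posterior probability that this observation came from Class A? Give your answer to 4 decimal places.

P(component k | x) = w_k·f_k(x) / marginal(x), where marginal(x) = Σ_j w_j·f_j(x).
Evaluate each component's likelihood at the observed value:
  p_A = C(22,5)·0.41^5·0.59^17 = 26334·0.0115856·0.000127199 = 0.0388079
  p_B = C(22,5)·0.55^5·0.45^17 = 26334·0.0503284·1.27237e-06 = 0.00168633
Multiply by the mixture weights:
  w_A·p_A = 0.60 × 0.0388079 = 0.0232847
  w_B·p_B = 0.40 × 0.00168633 = 0.000674533
Normaliser: 0.0232847 + 0.000674533 = 0.0239593
P(Class A | data) ≈ 0.9718

0.9718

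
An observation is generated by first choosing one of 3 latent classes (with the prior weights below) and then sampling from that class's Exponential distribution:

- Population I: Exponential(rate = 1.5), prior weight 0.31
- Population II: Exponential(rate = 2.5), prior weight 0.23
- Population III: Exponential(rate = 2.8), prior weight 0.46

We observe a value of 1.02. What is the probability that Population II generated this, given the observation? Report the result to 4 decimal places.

P(component k | x) = w_k·f_k(x) / marginal(x), where marginal(x) = Σ_j w_j·f_j(x).
Component likelihoods at x = 1.02:
  p_I = 1.5·e^(−1.5·1.02) = 1.5·e^(−1.5300) = 0.324804
  p_II = 2.5·e^(−2.5·1.02) = 2.5·e^(−2.5500) = 0.195204
  p_III = 2.8·e^(−2.8·1.02) = 2.8·e^(−2.8560) = 0.160995
Multiply by the mixture weights:
  w_I·p_I = 0.31 × 0.324804 = 0.100689
  w_II·p_II = 0.23 × 0.195204 = 0.044897
  w_III·p_III = 0.46 × 0.160995 = 0.0740578
Normaliser: 0.100689 + 0.044897 + 0.0740578 = 0.219644
Responsibility of Population II: 0.044897 / 0.219644 ≈ 0.2044

0.2044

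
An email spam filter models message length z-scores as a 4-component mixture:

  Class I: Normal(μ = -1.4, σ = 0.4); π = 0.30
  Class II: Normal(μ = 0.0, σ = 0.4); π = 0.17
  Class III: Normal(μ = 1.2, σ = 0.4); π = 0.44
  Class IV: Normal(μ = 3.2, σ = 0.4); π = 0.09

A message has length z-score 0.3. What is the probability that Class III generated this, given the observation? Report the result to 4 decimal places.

0.2143

Apply Bayes' rule: the posterior for each component is proportional to its prior times its likelihood at x.
Component likelihoods at x = 0.3:
  p_I = 0.000119297
  p_II = 0.752844
  p_III = 0.0793491
  p_IV = 3.84634e-12
Unnormalised posteriors:
  π_I·p_I = 0.30 × 0.000119297 = 3.5789e-05
  π_II·p_II = 0.17 × 0.752844 = 0.127983
  π_III·p_III = 0.44 × 0.0793491 = 0.0349136
  π_IV·p_IV = 0.09 × 3.84634e-12 = 3.46171e-13
Sum: 3.5789e-05 + 0.127983 + 0.0349136 + 3.46171e-13 = 0.162933
So the posterior for Class III is 0.0349136 / 0.162933 ≈ 0.2143.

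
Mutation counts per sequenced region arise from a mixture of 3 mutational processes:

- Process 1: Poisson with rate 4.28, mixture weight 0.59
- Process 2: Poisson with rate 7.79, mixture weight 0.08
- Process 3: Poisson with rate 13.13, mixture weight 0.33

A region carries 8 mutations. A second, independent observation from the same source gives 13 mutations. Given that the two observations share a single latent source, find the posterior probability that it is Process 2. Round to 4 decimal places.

0.1537

Apply Bayes' rule: the posterior for each component is proportional to its prior times its likelihood at x.
Since both observations come from the same component, the likelihood for component k is f_k(x₁)·f_k(x₂).
  L_1 = [e^(−4.28)·4.28^8/8! = 0.0386589] × [0.000359508] = 1.38982e-05
  L_2 = [e^(−7.79)·7.79^8/8! = 0.139195] × [0.0258555] = 0.00359897
  L_3 = [e^(−13.13)·13.13^8/8! = 0.0434821] × [0.109869] = 0.00477733
Multiply by the mixture weights:
  w_1·L_1 = 0.59 × 1.38982e-05 = 8.19992e-06
  w_2·L_2 = 0.08 × 0.00359897 = 0.000287917
  w_3·L_3 = 0.33 × 0.00477733 = 0.00157652
Evidence: 8.19992e-06 + 0.000287917 + 0.00157652 = 0.00187264
So the posterior for Process 2 is 0.000287917 / 0.00187264 ≈ 0.1537.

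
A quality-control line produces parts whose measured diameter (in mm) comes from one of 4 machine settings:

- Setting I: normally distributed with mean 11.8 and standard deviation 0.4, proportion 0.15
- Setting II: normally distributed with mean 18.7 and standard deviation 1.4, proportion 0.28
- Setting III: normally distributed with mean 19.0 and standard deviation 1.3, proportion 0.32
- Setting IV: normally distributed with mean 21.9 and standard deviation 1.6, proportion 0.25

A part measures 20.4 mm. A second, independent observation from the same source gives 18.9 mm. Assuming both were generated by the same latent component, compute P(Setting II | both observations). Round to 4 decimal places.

0.3672

The responsibility of component k is π_k f_k(x) divided by Σ_j π_j f_j(x).
Since both observations come from the same component, the likelihood for component k is f_k(x₁)·f_k(x₂).
  p_I = [(1/(0.4·√(2π)))·exp(−(20.4−11.8)²/(2·0.4²)) = 0.997356·exp(-231.12500) = 4.19313e-101] × [3.83617e-69] = 1.60855e-169
  p_II = [(1/(1.4·√(2π)))·exp(−(20.4−18.7)²/(2·1.4²)) = 0.284959·exp(-0.73724) = 0.136333] × [0.282066] = 0.0384548
  p_III = [(1/(1.3·√(2π)))·exp(−(20.4−19.0)²/(2·1.3²)) = 0.306879·exp(-0.57988) = 0.171841] × [0.305972] = 0.0525786
  p_IV = [(1/(1.6·√(2π)))·exp(−(20.4−21.9)²/(2·1.6²)) = 0.249339·exp(-0.43945) = 0.160671] × [0.0429914] = 0.00690748
Weight by the priors:
  π_I·p_I = 0.15 × 1.60855e-169 = 2.41283e-170
  π_II·p_II = 0.28 × 0.0384548 = 0.0107674
  π_III·p_III = 0.32 × 0.0525786 = 0.0168252
  π_IV·p_IV = 0.25 × 0.00690748 = 0.00172687
Sum: 2.41283e-170 + 0.0107674 + 0.0168252 + 0.00172687 = 0.0293194
P(Setting II | x₁, x₂) = 0.0107674 / 0.0293194 ≈ 0.3672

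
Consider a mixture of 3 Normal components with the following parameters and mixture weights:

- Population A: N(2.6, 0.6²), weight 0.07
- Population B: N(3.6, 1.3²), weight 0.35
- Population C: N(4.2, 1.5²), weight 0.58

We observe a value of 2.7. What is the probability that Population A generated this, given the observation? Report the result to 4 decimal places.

0.2049

P(component k | x) = π_k·f_k(x) / marginal(x), where marginal(x) = Σ_j π_j·f_j(x).
Component likelihoods at x = 2.7:
  p_A = (1/(0.6·√(2π)))·exp(−(2.7−2.6)²/(2·0.6²)) = 0.664904·exp(-0.01389) = 0.655733
  p_B = (1/(1.3·√(2π)))·exp(−(2.7−3.6)²/(2·1.3²)) = 0.306879·exp(-0.23964) = 0.241485
  p_C = (1/(1.5·√(2π)))·exp(−(2.7−4.2)²/(2·1.5²)) = 0.265962·exp(-0.50000) = 0.161314
Multiply by the mixture weights:
  π_A·p_A = 0.07 × 0.655733 = 0.0459013
  π_B·p_B = 0.35 × 0.241485 = 0.0845198
  π_C·p_C = 0.58 × 0.161314 = 0.093562
Sum: 0.0459013 + 0.0845198 + 0.093562 = 0.223983
Responsibility of Population A: 0.0459013 / 0.223983 ≈ 0.2049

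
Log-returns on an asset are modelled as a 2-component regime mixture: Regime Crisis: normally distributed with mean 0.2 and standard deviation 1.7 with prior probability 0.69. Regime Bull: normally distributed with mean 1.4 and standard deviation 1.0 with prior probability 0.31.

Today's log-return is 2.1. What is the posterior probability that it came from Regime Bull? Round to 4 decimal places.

0.5275

Apply Bayes' rule: the posterior for each component is proportional to its prior times its likelihood at x.
Evaluate each component's likelihood at the observed value:
  f_Crisis = 0.125665
  f_Bull = 0.312254
Prior × likelihood for each component:
  π_Crisis·f_Crisis = 0.69 × 0.125665 = 0.086709
  π_Bull·f_Bull = 0.31 × 0.312254 = 0.0967987
Normaliser: 0.086709 + 0.0967987 = 0.183508
So the posterior for Regime Bull is 0.0967987 / 0.183508 ≈ 0.5275.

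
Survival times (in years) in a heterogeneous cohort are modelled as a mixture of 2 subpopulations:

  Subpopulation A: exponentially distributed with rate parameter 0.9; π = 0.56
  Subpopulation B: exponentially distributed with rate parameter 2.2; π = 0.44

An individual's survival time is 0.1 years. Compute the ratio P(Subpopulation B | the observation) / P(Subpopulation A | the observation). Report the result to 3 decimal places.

1.687

Only the two components matter; the odds are (P(Z=i) f_i(x)) / (P(Z=j) f_j(x)).
Exponential densities:
  p_A = 0.9·e^(−0.9·0.1) = 0.9·e^(−0.0900) = 0.822538
  p_B = 2.2·e^(−2.2·0.1) = 2.2·e^(−0.2200) = 1.76554
Odds = (0.44/0.56) × (1.76554/0.822538) = 0.785714 × 2.14646 ≈ 1.687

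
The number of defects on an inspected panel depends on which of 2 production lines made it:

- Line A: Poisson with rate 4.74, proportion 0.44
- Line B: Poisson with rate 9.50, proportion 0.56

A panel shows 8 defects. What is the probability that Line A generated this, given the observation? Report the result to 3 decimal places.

Apply Bayes' rule: the posterior for each component is proportional to its prior times its likelihood at x.
Component likelihoods at x = 8 defects:
  p_A = 0.0552269
  p_B = 0.12316
Multiply by the mixture weights:
  π_A·p_A = 0.44 × 0.0552269 = 0.0242998
  π_B·p_B = 0.56 × 0.12316 = 0.0689698
Marginal: 0.0242998 + 0.0689698 = 0.0932696
P(Line A | data) = 0.0242998 / 0.0932696 ≈ 0.261

0.261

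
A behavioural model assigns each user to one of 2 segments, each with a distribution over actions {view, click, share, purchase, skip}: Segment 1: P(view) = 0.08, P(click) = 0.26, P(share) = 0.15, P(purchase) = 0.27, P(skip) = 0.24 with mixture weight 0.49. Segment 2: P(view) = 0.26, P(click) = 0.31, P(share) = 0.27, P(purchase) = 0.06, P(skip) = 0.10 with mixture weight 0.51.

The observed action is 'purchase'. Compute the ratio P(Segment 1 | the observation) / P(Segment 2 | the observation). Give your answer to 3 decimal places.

4.324

The posterior odds equal the prior odds times the likelihood ratio: (P(Z=i)/P(Z=j))·(f_i(x)/f_j(x)).
Evaluate each component's likelihood at the observed value:
  p_1 = 0.27
  p_2 = 0.06
Odds = (0.49/0.51) × (0.27/0.06) = 0.960784 × 4.5 ≈ 4.324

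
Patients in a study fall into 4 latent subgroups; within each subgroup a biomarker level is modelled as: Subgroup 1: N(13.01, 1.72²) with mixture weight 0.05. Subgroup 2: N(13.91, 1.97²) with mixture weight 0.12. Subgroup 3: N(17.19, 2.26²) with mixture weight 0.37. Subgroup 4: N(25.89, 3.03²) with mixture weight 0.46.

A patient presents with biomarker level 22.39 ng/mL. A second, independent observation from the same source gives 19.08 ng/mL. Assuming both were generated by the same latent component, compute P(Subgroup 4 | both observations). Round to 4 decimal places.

Posterior ∝ prior × likelihood, so P(k | x) ∝ π_k f_k(x); normalise over all components.
Since both observations come from the same component, the likelihood for component k is f_k(x₁)·f_k(x₂).
  L_1 = [(1/(1.72·√(2π)))·exp(−(22.39−13.01)²/(2·1.72²)) = 0.231943·exp(-14.87027) = 8.07805e-08] × [0.000458097] = 3.70053e-11
  L_2 = [(1/(1.97·√(2π)))·exp(−(22.39−13.91)²/(2·1.97²)) = 0.202509·exp(-9.26466) = 1.91803e-05] × [0.00646974] = 1.24092e-07
  L_3 = [(1/(2.26·√(2π)))·exp(−(22.39−17.19)²/(2·2.26²)) = 0.176523·exp(-2.64704) = 0.0125086] × [0.124433] = 0.00155648
  L_4 = [(1/(3.03·√(2π)))·exp(−(22.39−25.89)²/(2·3.03²)) = 0.131664·exp(-0.66715) = 0.0675662] × [0.0105336] = 0.000711716
Prior × likelihood for each component:
  π_1·L_1 = 0.05 × 3.70053e-11 = 1.85026e-12
  π_2·L_2 = 0.12 × 1.24092e-07 = 1.4891e-08
  π_3·L_3 = 0.37 × 0.00155648 = 0.000575898
  π_4·L_4 = 0.46 × 0.000711716 = 0.000327389
Denominator: 1.85026e-12 + 1.4891e-08 + 0.000575898 + 0.000327389 = 0.000903302
P(Subgroup 4 | x₁,x₂) = 0.000327389 / 0.000903302 ≈ 0.3624

0.3624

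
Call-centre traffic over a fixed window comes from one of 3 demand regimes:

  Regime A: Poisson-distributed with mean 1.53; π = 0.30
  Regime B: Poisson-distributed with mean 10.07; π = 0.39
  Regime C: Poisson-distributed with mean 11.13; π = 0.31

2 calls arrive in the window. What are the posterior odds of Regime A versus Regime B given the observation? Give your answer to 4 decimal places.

Only the two components matter; the odds are (π_i f_i(x)) / (π_j f_j(x)).
Evaluate each component's likelihood at the observed value:
  f_A = 0.253444
  f_B = 0.00214627
  f_C = 0.00090837
Posterior odds = (π_A·f_A) / (π_B·f_B) = (0.30·0.253444) / (0.39·0.00214627) = 0.0760333 / 0.000837044 ≈ 90.8355

90.8355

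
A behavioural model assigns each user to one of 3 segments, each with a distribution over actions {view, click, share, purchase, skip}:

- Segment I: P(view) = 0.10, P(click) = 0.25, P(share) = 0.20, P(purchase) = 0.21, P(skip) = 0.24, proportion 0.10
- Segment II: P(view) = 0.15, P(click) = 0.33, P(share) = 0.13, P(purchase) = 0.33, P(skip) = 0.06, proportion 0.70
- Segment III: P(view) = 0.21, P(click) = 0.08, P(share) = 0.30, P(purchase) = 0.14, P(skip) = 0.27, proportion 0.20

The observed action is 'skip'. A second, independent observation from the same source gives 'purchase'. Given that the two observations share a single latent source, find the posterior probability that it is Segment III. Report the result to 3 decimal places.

By Bayes' theorem, P(k | x) = P(Z=k) f_k(x) / Σ_j P(Z=j) f_j(x).
Since both observations come from the same component, the likelihood for component k is f_k(x₁)·f_k(x₂).
  L_I = [0.24] × [0.21] = 0.0504
  L_II = [0.06] × [0.33] = 0.0198
  L_III = [0.27] × [0.14] = 0.0378
Weight by the priors:
  P(Z=I)·L_I = 0.10 × 0.0504 = 0.00504
  P(Z=II)·L_II = 0.70 × 0.0198 = 0.01386
  P(Z=III)·L_III = 0.20 × 0.0378 = 0.00756
Marginal: 0.00504 + 0.01386 + 0.00756 = 0.02646
P(Segment III | x) = 0.00756 / 0.02646 ≈ 0.286

0.286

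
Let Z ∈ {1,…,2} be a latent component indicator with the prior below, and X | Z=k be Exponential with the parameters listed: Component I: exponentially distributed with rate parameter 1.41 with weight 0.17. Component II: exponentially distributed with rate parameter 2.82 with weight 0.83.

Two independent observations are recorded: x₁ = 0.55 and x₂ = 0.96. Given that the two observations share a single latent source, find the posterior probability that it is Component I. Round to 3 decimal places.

0.301

P(component k | x) = π_k·f_k(x) / marginal(x), where marginal(x) = Σ_j π_j·f_j(x).
Since both observations come from the same component, the likelihood for component k is f_k(x₁)·f_k(x₂).
  L_I = [1.41·e^(−1.41·0.55) = 1.41·e^(−0.7755) = 0.649268] × [0.364215] = 0.236473
  L_II = [2.82·e^(−2.82·0.55) = 2.82·e^(−1.5510) = 0.597941] × [0.18816] = 0.112509
Prior × likelihood for each component:
  π_I·L_I = 0.17 × 0.236473 = 0.0402004
  π_II·L_II = 0.83 × 0.112509 = 0.0933821
Normaliser: 0.0402004 + 0.0933821 = 0.133583
P(Component I | x₁, x₂) = 0.0402004 / 0.133583 ≈ 0.301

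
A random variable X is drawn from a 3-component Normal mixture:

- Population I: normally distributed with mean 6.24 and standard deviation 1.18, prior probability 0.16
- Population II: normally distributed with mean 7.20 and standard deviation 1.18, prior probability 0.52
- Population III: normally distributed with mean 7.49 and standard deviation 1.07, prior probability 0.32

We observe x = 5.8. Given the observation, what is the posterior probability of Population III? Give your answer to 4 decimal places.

0.1996

By Bayes' theorem, P(k | x) = P(Z=k) f_k(x) / Σ_j P(Z=j) f_j(x).
Component likelihoods at x = 5.8:
  p_I = (1/(1.18·√(2π)))·exp(−(5.8−6.24)²/(2·1.18²)) = 0.338087·exp(-0.06952) = 0.315381
  p_II = (1/(1.18·√(2π)))·exp(−(5.8−7.20)²/(2·1.18²)) = 0.338087·exp(-0.70382) = 0.167249
  p_III = (1/(1.07·√(2π)))·exp(−(5.8−7.49)²/(2·1.07²)) = 0.372843·exp(-1.24731) = 0.107109
Prior × likelihood for each component:
  P(Z=I)·p_I = 0.16 × 0.315381 = 0.050461
  P(Z=II)·p_II = 0.52 × 0.167249 = 0.0869693
  P(Z=III)·p_III = 0.32 × 0.107109 = 0.0342748
Sum: 0.050461 + 0.0869693 + 0.0342748 = 0.171705
So the posterior for Population III is 0.0342748 / 0.171705 ≈ 0.1996.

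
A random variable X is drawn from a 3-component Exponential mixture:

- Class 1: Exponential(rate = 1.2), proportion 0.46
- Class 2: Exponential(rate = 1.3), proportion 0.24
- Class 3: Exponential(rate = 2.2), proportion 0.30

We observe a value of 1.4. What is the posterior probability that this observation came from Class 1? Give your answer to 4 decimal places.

0.5598

By Bayes' theorem, P(k | x) = P(Z=k) f_k(x) / Σ_j P(Z=j) f_j(x).
Evaluate each component's likelihood at the observed value:
  p_1 = 1.2·e^(−1.2·1.4) = 1.2·e^(−1.6800) = 0.223649
  p_2 = 1.3·e^(−1.3·1.4) = 1.3·e^(−1.8200) = 0.210633
  p_3 = 2.2·e^(−2.2·1.4) = 2.2·e^(−3.0800) = 0.10111
Multiply by the mixture weights:
  P(Z=1)·p_1 = 0.46 × 0.223649 = 0.102878
  P(Z=2)·p_2 = 0.24 × 0.210633 = 0.050552
  P(Z=3)·p_3 = 0.30 × 0.10111 = 0.0303331
Marginal: 0.102878 + 0.050552 + 0.0303331 = 0.183764
P(Class 1 | data) ≈ 0.5598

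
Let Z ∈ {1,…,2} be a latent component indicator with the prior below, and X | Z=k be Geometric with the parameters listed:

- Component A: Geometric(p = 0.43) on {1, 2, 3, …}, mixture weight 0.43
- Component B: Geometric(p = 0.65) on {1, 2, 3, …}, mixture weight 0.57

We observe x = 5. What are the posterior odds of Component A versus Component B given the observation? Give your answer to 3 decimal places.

3.511

Since P(k|x) ∝ π_k f_k(x), the posterior odds are π_i f_i(x) / (π_j f_j(x)).
Evaluate each component's likelihood at the observed value:
  L_A = 0.43·(1−0.43)^4 = 0.43·0.10556 = 0.0453908
  L_B = 0.65·(1−0.65)^4 = 0.65·0.0150062 = 0.00975406
Odds = (0.43/0.57) × (0.0453908/0.00975406) = 0.754386 × 4.65353 ≈ 3.511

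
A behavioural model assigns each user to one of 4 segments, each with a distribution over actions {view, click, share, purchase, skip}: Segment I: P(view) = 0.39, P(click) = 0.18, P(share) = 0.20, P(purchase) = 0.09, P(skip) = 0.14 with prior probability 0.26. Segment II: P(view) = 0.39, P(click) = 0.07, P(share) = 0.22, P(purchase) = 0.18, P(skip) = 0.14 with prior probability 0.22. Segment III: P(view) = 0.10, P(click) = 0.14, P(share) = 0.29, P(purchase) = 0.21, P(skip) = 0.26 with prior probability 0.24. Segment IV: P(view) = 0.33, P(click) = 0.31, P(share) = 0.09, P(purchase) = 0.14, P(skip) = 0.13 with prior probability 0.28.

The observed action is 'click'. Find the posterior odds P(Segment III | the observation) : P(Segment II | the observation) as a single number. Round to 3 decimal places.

2.182

The posterior odds equal the prior odds times the likelihood ratio: (π_i/π_j)·(f_i(x)/f_j(x)).
Component likelihoods at x = 'click':
  p_I = P(click | comp) = 0.18
  p_II = P(click | comp) = 0.07
  p_III = P(click | comp) = 0.14
  p_IV = P(click | comp) = 0.31
Odds = (0.24/0.22) × (0.14/0.07) = 1.09091 × 2 ≈ 2.182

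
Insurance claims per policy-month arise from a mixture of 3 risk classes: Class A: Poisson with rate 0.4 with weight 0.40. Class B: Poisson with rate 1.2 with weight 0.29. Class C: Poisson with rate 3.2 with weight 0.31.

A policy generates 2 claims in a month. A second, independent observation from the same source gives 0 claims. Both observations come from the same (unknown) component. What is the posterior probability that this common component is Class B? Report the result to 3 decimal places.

0.527

The responsibility of component k is P(Z=k) f_k(x) divided by Σ_j P(Z=j) f_j(x).
Since both observations come from the same component, the likelihood for component k is f_k(x₁)·f_k(x₂).
  L_A = [e^(−0.4)·0.4^2/2! = 0.0536256] × [0.67032] = 0.0359463
  L_B = [e^(−1.2)·1.2^2/2! = 0.21686] × [0.301194] = 0.0653169
  L_C = [e^(−3.2)·3.2^2/2! = 0.208702] × [0.0407622] = 0.00850717
Prior × likelihood for each component:
  P(Z=A)·L_A = 0.40 × 0.0359463 = 0.0143785
  P(Z=B)·L_B = 0.29 × 0.0653169 = 0.0189419
  P(Z=C)·L_C = 0.31 × 0.00850717 = 0.00263722
Marginal: 0.0143785 + 0.0189419 + 0.00263722 = 0.0359577
P(Class B | data) = 0.0189419 / 0.0359577 ≈ 0.527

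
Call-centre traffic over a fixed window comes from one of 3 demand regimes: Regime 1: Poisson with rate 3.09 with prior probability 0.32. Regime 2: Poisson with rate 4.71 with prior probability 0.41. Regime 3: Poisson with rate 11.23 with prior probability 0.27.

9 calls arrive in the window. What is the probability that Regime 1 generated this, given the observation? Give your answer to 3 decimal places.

Posterior ∝ prior × likelihood, so P(k | x) ∝ P(Z=k) f_k(x); normalise over all components.
Poisson probabilities:
  L_1 = e^(−3.09)·3.09^9/9! = 0.00322028
  L_2 = e^(−4.71)·4.71^9/9! = 0.0283073
  L_3 = e^(−11.23)·11.23^9/9! = 0.103879
Multiply by the mixture weights:
  P(Z=1)·L_1 = 0.32 × 0.00322028 = 0.00103049
  P(Z=2)·L_2 = 0.41 × 0.0283073 = 0.011606
  P(Z=3)·L_3 = 0.27 × 0.103879 = 0.0280473
Sum: 0.00103049 + 0.011606 + 0.0280473 = 0.0406838
P(Regime 1 | the observation) ≈ 0.025

0.025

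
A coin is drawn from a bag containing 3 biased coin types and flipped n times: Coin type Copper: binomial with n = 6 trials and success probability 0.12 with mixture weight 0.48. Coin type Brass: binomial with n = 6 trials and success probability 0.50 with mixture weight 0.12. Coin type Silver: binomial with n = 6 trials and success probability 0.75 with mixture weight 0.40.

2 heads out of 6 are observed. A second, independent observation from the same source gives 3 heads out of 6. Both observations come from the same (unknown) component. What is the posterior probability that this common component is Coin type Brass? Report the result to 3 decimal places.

0.733

The responsibility of component k is w_k f_k(x) divided by Σ_j w_j f_j(x).
Since both observations come from the same component, the likelihood for component k is f_k(x₁)·f_k(x₂).
  f_Copper = [C(6,2)·0.12^2·0.88^4 = 15·0.0144·0.599695 = 0.129534] × [0.0235517] = 0.00305075
  f_Brass = [C(6,2)·0.50^2·0.50^4 = 15·0.25·0.0625 = 0.234375] × [0.3125] = 0.0732422
  f_Silver = [C(6,2)·0.75^2·0.25^4 = 15·0.5625·0.00390625 = 0.032959] × [0.131836] = 0.00434518
Prior × likelihood for each component:
  w_Copper·f_Copper = 0.48 × 0.00305075 = 0.00146436
  w_Brass·f_Brass = 0.12 × 0.0732422 = 0.00878906
  w_Silver·f_Silver = 0.40 × 0.00434518 = 0.00173807
Sum: 0.00146436 + 0.00878906 + 0.00173807 = 0.0119915
Responsibility of Coin type Brass: 0.00878906 / 0.0119915 ≈ 0.733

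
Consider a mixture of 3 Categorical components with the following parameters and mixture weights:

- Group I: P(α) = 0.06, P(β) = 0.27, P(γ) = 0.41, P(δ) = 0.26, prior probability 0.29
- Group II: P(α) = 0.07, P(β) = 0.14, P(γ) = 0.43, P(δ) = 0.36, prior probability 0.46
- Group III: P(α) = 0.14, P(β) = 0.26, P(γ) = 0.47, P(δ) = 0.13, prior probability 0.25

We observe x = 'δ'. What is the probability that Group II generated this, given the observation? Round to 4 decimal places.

0.6055

Apply Bayes' rule: the posterior for each component is proportional to its prior times its likelihood at x.
Component likelihoods at x = 'δ':
  f_I = P(δ | comp) = 0.26
  f_II = P(δ | comp) = 0.36
  f_III = P(δ | comp) = 0.13
Unnormalised posteriors:
  P(Z=I)·f_I = 0.29 × 0.26 = 0.0754
  P(Z=II)·f_II = 0.46 × 0.36 = 0.1656
  P(Z=III)·f_III = 0.25 × 0.13 = 0.0325
Sum: 0.0754 + 0.1656 + 0.0325 = 0.2735
P(Group II | the observation) ≈ 0.6055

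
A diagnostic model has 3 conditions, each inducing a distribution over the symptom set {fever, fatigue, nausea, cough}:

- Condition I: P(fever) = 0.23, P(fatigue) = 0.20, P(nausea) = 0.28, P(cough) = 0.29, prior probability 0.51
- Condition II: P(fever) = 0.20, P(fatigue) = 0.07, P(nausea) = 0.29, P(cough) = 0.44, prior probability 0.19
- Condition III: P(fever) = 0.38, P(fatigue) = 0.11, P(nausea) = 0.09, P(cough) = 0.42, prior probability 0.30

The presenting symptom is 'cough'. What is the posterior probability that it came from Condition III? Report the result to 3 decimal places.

0.352

By Bayes' theorem, P(k | x) = w_k f_k(x) / Σ_j w_j f_j(x).
Categorical probabilities:
  L_I = 0.29
  L_II = 0.44
  L_III = 0.42
Prior × likelihood for each component:
  w_I·L_I = 0.51 × 0.29 = 0.1479
  w_II·L_II = 0.19 × 0.44 = 0.0836
  w_III·L_III = 0.30 × 0.42 = 0.126
Sum: 0.1479 + 0.0836 + 0.126 = 0.3575
So the posterior for Condition III is 0.126 / 0.3575 ≈ 0.352.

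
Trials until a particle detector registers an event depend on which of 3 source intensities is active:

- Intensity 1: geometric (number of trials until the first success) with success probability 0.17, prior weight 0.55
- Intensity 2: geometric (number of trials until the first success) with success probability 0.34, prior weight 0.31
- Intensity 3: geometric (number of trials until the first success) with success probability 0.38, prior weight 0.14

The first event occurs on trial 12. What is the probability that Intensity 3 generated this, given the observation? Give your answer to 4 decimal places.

Apply Bayes' rule: the posterior for each component is proportional to its prior times its likelihood at x.
Component likelihoods at x = 12:
  f_1 = 0.17·(1−0.17)^11 = 0.17·0.128783 = 0.0218931
  f_2 = 0.34·(1−0.34)^11 = 0.34·0.010351 = 0.00351935
  f_3 = 0.38·(1−0.38)^11 = 0.38·0.00520366 = 0.00197739
Unnormalised posteriors:
  P(Z=1)·f_1 = 0.55 × 0.0218931 = 0.0120412
  P(Z=2)·f_2 = 0.31 × 0.00351935 = 0.001091
  P(Z=3)·f_3 = 0.14 × 0.00197739 = 0.000276835
Marginal: 0.0120412 + 0.001091 + 0.000276835 = 0.0134091
P(Intensity 3 | the observation) ≈ 0.0206

0.0206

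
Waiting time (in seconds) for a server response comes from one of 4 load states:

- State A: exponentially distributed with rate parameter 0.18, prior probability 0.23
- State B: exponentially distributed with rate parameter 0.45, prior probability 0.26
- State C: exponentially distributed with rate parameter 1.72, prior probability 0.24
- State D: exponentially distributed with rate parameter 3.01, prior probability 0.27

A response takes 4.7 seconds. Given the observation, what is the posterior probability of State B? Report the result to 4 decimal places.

Apply Bayes' rule: the posterior for each component is proportional to its prior times its likelihood at x.
Component likelihoods at x = 4.7 seconds:
  f_A = 0.077243
  f_B = 0.054285
  f_C = 0.000530508
  f_D = 2.16074e-06
Multiply by the mixture weights:
  π_A·f_A = 0.23 × 0.077243 = 0.0177659
  π_B·f_B = 0.26 × 0.054285 = 0.0141141
  π_C·f_C = 0.24 × 0.000530508 = 0.000127322
  π_D·f_D = 0.27 × 2.16074e-06 = 5.834e-07
Normaliser: 0.0177659 + 0.0141141 + 0.000127322 + 5.834e-07 = 0.0320079
P(State B | the observation) = 0.0141141 / 0.0320079 ≈ 0.4410

0.4410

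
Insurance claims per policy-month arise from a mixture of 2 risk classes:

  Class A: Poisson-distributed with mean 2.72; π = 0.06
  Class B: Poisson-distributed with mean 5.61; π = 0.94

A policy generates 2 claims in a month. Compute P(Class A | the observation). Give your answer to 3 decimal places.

The responsibility of component k is w_k f_k(x) divided by Σ_j w_j f_j(x).
Component likelihoods at x = 2 claims:
  L_A = 0.243684
  L_B = 0.0576108
Unnormalised posteriors:
  w_A·L_A = 0.06 × 0.243684 = 0.014621
  w_B·L_B = 0.94 × 0.0576108 = 0.0541541
Denominator: 0.014621 + 0.0541541 = 0.0687752
P(Class A | 2 claims) = 0.014621 / 0.0687752 ≈ 0.213

0.213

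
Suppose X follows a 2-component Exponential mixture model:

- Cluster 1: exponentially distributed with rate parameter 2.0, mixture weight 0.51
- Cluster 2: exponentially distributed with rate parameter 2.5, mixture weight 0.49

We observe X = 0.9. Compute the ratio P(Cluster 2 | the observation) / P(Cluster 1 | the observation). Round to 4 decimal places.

Posterior odds = (π_i f_i(x)) / (π_j f_j(x)); the normalising sum cancels.
Exponential densities:
  f_1 = 2.0·e^(−2.0·0.9) = 2.0·e^(−1.8000) = 0.330598
  f_2 = 2.5·e^(−2.5·0.9) = 2.5·e^(−2.2500) = 0.263498
Odds = (0.49/0.51) × (0.263498/0.330598) = 0.960784 × 0.797035 ≈ 0.7658

0.7658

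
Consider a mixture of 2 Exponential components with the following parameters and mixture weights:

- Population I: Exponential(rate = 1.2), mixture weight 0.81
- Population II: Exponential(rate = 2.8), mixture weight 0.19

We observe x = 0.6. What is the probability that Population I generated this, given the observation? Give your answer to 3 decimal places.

The responsibility of component k is π_k f_k(x) divided by Σ_j π_j f_j(x).
Evaluate each component's likelihood at the observed value:
  f_I = 1.2·e^(−1.2·0.6) = 1.2·e^(−0.7200) = 0.584103
  f_II = 2.8·e^(−2.8·0.6) = 2.8·e^(−1.6800) = 0.521847
Multiply by the mixture weights:
  π_I·f_I = 0.81 × 0.584103 = 0.473123
  π_II·f_II = 0.19 × 0.521847 = 0.099151
Marginal: 0.473123 + 0.099151 = 0.572274
So the posterior for Population I is 0.473123 / 0.572274 ≈ 0.827.

0.827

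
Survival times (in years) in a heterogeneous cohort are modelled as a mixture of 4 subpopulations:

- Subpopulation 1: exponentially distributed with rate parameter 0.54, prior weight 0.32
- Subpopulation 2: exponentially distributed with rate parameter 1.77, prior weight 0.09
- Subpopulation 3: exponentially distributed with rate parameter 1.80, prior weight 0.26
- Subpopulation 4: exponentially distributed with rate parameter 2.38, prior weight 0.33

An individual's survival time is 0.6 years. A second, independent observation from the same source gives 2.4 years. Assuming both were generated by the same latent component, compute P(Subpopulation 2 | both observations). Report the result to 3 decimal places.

0.055

Apply Bayes' rule: the posterior for each component is proportional to its prior times its likelihood at x.
Since both observations come from the same component, the likelihood for component k is f_k(x₁)·f_k(x₂).
  p_1 = [0.54·e^(−0.54·0.6) = 0.54·e^(−0.3240) = 0.390555] × [0.147757] = 0.0577073
  p_2 = [1.77·e^(−1.77·0.6) = 1.77·e^(−1.0620) = 0.612002] × [0.0252982] = 0.0154826
  p_3 = [1.80·e^(−1.80·0.6) = 1.80·e^(−1.0800) = 0.611272] × [0.0239398] = 0.0146337
  p_4 = [2.38·e^(−2.38·0.6) = 2.38·e^(−1.4280) = 0.570695] × [0.00786841] = 0.00449046
Prior × likelihood for each component:
  P(Z=1)·p_1 = 0.32 × 0.0577073 = 0.0184663
  P(Z=2)·p_2 = 0.09 × 0.0154826 = 0.00139343
  P(Z=3)·p_3 = 0.26 × 0.0146337 = 0.00380477
  P(Z=4)·p_4 = 0.33 × 0.00449046 = 0.00148185
Evidence: 0.0184663 + 0.00139343 + 0.00380477 + 0.00148185 = 0.0251464
So the posterior for Subpopulation 2 is 0.00139343 / 0.0251464 ≈ 0.055.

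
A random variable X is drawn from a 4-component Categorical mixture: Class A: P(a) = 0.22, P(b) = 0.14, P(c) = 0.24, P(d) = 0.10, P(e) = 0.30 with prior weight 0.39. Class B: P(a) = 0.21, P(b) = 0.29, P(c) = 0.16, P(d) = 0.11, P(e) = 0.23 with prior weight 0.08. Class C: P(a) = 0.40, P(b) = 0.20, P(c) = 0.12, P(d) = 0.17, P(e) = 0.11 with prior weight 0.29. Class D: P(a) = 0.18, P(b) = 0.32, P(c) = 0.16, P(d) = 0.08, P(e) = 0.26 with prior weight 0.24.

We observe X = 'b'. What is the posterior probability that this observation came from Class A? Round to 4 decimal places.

The responsibility of component k is π_k f_k(x) divided by Σ_j π_j f_j(x).
Evaluate each component's likelihood at the observed value:
  f_A = 0.14
  f_B = 0.29
  f_C = 0.2
  f_D = 0.32
Multiply by the mixture weights:
  π_A·f_A = 0.39 × 0.14 = 0.0546
  π_B·f_B = 0.08 × 0.29 = 0.0232
  π_C·f_C = 0.29 × 0.2 = 0.058
  π_D·f_D = 0.24 × 0.32 = 0.0768
Sum: 0.0546 + 0.0232 + 0.058 + 0.0768 = 0.2126
So the posterior for Class A is 0.0546 / 0.2126 ≈ 0.2568.

0.2568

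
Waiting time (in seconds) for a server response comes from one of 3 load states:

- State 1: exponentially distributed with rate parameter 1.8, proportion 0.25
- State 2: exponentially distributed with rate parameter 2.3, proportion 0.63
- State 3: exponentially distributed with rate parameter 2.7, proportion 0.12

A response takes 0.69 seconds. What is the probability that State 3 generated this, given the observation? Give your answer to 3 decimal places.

0.106

Apply Bayes' rule: the posterior for each component is proportional to its prior times its likelihood at x.
Exponential densities:
  p_1 = 0.519851
  p_2 = 0.470438
  p_3 = 0.419057
Multiply by the mixture weights:
  π_1·p_1 = 0.25 × 0.519851 = 0.129963
  π_2·p_2 = 0.63 × 0.470438 = 0.296376
  π_3·p_3 = 0.12 × 0.419057 = 0.0502868
Denominator: 0.129963 + 0.296376 + 0.0502868 = 0.476626
P(State 3 | the observation) ≈ 0.106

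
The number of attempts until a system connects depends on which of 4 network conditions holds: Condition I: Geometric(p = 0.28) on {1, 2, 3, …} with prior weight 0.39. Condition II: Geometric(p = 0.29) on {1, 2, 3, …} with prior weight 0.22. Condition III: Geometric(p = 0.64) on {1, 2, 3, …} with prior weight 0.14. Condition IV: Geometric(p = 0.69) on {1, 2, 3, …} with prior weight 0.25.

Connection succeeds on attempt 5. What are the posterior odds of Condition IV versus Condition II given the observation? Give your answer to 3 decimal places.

The posterior odds equal the prior odds times the likelihood ratio: (π_i/π_j)·(f_i(x)/f_j(x)).
Component likelihoods at x = 5:
  p_I = 0.28·(1−0.28)^4 = 0.28·0.268739 = 0.0752468
  p_II = 0.29·(1−0.29)^4 = 0.29·0.254117 = 0.0736939
  p_III = 0.64·(1−0.64)^4 = 0.64·0.0167962 = 0.0107495
  p_IV = 0.69·(1−0.69)^4 = 0.69·0.00923521 = 0.00637229
Odds = (0.25/0.22) × (0.00637229/0.0736939) = 1.13636 × 0.0864698 ≈ 0.098

0.098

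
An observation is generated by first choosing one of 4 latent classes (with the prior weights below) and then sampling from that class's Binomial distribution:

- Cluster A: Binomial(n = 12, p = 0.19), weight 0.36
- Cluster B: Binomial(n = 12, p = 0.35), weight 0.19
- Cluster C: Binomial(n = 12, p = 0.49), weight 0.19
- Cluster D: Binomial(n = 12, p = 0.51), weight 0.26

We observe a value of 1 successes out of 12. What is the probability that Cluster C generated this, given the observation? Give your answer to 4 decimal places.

0.0076

The responsibility of component k is w_k f_k(x) divided by Σ_j w_j f_j(x).
Evaluate each component's likelihood at the observed value:
  p_A = C(12,1)·0.19^1·0.81^11 = 12·0.19·0.0984771 = 0.224528
  p_B = C(12,1)·0.35^1·0.65^11 = 12·0.35·0.00875078 = 0.0367533
  p_C = C(12,1)·0.49^1·0.51^11 = 12·0.49·0.000607116 = 0.00356984
  p_D = C(12,1)·0.51^1·0.49^11 = 12·0.51·0.000390982 = 0.00239281
Unnormalised posteriors:
  w_A·p_A = 0.36 × 0.224528 = 0.08083
  w_B·p_B = 0.19 × 0.0367533 = 0.00698312
  w_C·p_C = 0.19 × 0.00356984 = 0.00067827
  w_D·p_D = 0.26 × 0.00239281 = 0.000622131
Marginal: 0.08083 + 0.00698312 + 0.00067827 + 0.000622131 = 0.0891135
P(Cluster C | data) = 0.00067827 / 0.0891135 ≈ 0.0076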